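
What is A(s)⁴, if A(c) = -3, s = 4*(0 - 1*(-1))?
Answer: 81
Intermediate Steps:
s = 4 (s = 4*(0 + 1) = 4*1 = 4)
A(s)⁴ = (-3)⁴ = 81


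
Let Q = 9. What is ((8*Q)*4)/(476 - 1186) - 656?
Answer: -233024/355 ≈ -656.41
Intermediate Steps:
((8*Q)*4)/(476 - 1186) - 656 = ((8*9)*4)/(476 - 1186) - 656 = (72*4)/(-710) - 656 = -1/710*288 - 656 = -144/355 - 656 = -233024/355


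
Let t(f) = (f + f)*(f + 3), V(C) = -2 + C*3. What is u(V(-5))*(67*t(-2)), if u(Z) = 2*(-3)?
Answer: 1608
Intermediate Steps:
V(C) = -2 + 3*C
t(f) = 2*f*(3 + f) (t(f) = (2*f)*(3 + f) = 2*f*(3 + f))
u(Z) = -6
u(V(-5))*(67*t(-2)) = -402*2*(-2)*(3 - 2) = -402*2*(-2)*1 = -402*(-4) = -6*(-268) = 1608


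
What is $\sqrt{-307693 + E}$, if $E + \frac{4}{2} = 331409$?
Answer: $\sqrt{23714} \approx 153.99$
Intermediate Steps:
$E = 331407$ ($E = -2 + 331409 = 331407$)
$\sqrt{-307693 + E} = \sqrt{-307693 + 331407} = \sqrt{23714}$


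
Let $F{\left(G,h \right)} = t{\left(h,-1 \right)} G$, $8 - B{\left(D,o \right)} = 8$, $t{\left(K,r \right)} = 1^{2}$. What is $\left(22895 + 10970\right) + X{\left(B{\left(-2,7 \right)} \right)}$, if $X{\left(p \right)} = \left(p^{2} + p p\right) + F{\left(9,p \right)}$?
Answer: $33874$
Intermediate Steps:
$t{\left(K,r \right)} = 1$
$B{\left(D,o \right)} = 0$ ($B{\left(D,o \right)} = 8 - 8 = 0$)
$F{\left(G,h \right)} = G$ ($F{\left(G,h \right)} = 1 G = G$)
$X{\left(p \right)} = 9 + 2 p^{2}$ ($X{\left(p \right)} = \left(p^{2} + p p\right) + 9 = \left(p^{2} + p^{2}\right) + 9 = 2 p^{2} + 9 = 9 + 2 p^{2}$)
$\left(22895 + 10970\right) + X{\left(B{\left(-2,7 \right)} \right)} = \left(22895 + 10970\right) + \left(9 + 2 \cdot 0^{2}\right) = 33865 + \left(9 + 2 \cdot 0\right) = 33865 + \left(9 + 0\right) = 33865 + 9 = 33874$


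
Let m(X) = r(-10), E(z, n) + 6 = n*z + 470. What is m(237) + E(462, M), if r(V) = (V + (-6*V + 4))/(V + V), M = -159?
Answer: -729967/10 ≈ -72997.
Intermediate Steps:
E(z, n) = 464 + n*z (E(z, n) = -6 + (n*z + 470) = -6 + (470 + n*z) = 464 + n*z)
r(V) = (4 - 5*V)/(2*V) (r(V) = (V + (-6*V + 4))/((2*V)) = (V + (4 - 6*V))*(1/(2*V)) = (4 - 5*V)*(1/(2*V)) = (4 - 5*V)/(2*V))
m(X) = -27/10 (m(X) = -5/2 + 2/(-10) = -5/2 + 2*(-1/10) = -5/2 - 1/5 = -27/10)
m(237) + E(462, M) = -27/10 + (464 - 159*462) = -27/10 + (464 - 73458) = -27/10 - 72994 = -729967/10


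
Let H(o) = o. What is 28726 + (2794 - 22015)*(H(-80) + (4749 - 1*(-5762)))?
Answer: -200465525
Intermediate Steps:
28726 + (2794 - 22015)*(H(-80) + (4749 - 1*(-5762))) = 28726 + (2794 - 22015)*(-80 + (4749 - 1*(-5762))) = 28726 - 19221*(-80 + (4749 + 5762)) = 28726 - 19221*(-80 + 10511) = 28726 - 19221*10431 = 28726 - 200494251 = -200465525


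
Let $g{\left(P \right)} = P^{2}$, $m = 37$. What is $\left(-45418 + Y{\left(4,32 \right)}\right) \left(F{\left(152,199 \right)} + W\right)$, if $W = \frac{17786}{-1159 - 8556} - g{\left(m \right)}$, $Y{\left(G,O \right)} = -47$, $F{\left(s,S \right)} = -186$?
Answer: $\frac{137528087823}{1943} \approx 7.0781 \cdot 10^{7}$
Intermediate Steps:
$W = - \frac{13317621}{9715}$ ($W = \frac{17786}{-1159 - 8556} - 37^{2} = \frac{17786}{-1159 - 8556} - 1369 = \frac{17786}{-9715} - 1369 = 17786 \left(- \frac{1}{9715}\right) - 1369 = - \frac{17786}{9715} - 1369 = - \frac{13317621}{9715} \approx -1370.8$)
$\left(-45418 + Y{\left(4,32 \right)}\right) \left(F{\left(152,199 \right)} + W\right) = \left(-45418 - 47\right) \left(-186 - \frac{13317621}{9715}\right) = \left(-45465\right) \left(- \frac{15124611}{9715}\right) = \frac{137528087823}{1943}$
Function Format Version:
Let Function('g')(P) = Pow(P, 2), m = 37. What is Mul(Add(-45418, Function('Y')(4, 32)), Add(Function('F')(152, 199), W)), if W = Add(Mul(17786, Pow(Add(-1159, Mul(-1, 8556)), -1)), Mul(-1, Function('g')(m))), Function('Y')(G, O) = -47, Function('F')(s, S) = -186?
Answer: Rational(137528087823, 1943) ≈ 7.0781e+7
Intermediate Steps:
W = Rational(-13317621, 9715) (W = Add(Mul(17786, Pow(Add(-1159, Mul(-1, 8556)), -1)), Mul(-1, Pow(37, 2))) = Add(Mul(17786, Pow(Add(-1159, -8556), -1)), Mul(-1, 1369)) = Add(Mul(17786, Pow(-9715, -1)), -1369) = Add(Mul(17786, Rational(-1, 9715)), -1369) = Add(Rational(-17786, 9715), -1369) = Rational(-13317621, 9715) ≈ -1370.8)
Mul(Add(-45418, Function('Y')(4, 32)), Add(Function('F')(152, 199), W)) = Mul(Add(-45418, -47), Add(-186, Rational(-13317621, 9715))) = Mul(-45465, Rational(-15124611, 9715)) = Rational(137528087823, 1943)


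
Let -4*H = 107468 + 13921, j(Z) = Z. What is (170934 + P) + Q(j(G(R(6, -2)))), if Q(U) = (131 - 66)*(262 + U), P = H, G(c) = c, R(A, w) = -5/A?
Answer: 1890751/12 ≈ 1.5756e+5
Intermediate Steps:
H = -121389/4 (H = -(107468 + 13921)/4 = -¼*121389 = -121389/4 ≈ -30347.)
P = -121389/4 ≈ -30347.
Q(U) = 17030 + 65*U (Q(U) = 65*(262 + U) = 17030 + 65*U)
(170934 + P) + Q(j(G(R(6, -2)))) = (170934 - 121389/4) + (17030 + 65*(-5/6)) = 562347/4 + (17030 + 65*(-5*⅙)) = 562347/4 + (17030 + 65*(-⅚)) = 562347/4 + (17030 - 325/6) = 562347/4 + 101855/6 = 1890751/12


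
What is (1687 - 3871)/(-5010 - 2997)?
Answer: 728/2669 ≈ 0.27276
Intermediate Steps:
(1687 - 3871)/(-5010 - 2997) = -2184/(-8007) = -2184*(-1/8007) = 728/2669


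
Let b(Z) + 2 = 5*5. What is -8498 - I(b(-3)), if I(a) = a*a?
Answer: -9027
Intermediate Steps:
b(Z) = 23 (b(Z) = -2 + 5*5 = -2 + 25 = 23)
I(a) = a²
-8498 - I(b(-3)) = -8498 - 1*23² = -8498 - 1*529 = -8498 - 529 = -9027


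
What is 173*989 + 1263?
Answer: 172360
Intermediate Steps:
173*989 + 1263 = 171097 + 1263 = 172360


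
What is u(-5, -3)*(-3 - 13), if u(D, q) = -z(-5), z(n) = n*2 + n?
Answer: -240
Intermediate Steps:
z(n) = 3*n (z(n) = 2*n + n = 3*n)
u(D, q) = 15 (u(D, q) = -3*(-5) = -1*(-15) = 15)
u(-5, -3)*(-3 - 13) = 15*(-3 - 13) = 15*(-16) = -240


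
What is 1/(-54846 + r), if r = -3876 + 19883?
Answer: -1/38839 ≈ -2.5747e-5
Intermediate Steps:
r = 16007
1/(-54846 + r) = 1/(-54846 + 16007) = 1/(-38839) = -1/38839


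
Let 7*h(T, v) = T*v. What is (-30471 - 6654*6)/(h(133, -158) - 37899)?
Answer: 70395/40901 ≈ 1.7211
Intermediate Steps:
h(T, v) = T*v/7 (h(T, v) = (T*v)/7 = T*v/7)
(-30471 - 6654*6)/(h(133, -158) - 37899) = (-30471 - 6654*6)/((⅐)*133*(-158) - 37899) = (-30471 - 39924)/(-3002 - 37899) = -70395/(-40901) = -70395*(-1/40901) = 70395/40901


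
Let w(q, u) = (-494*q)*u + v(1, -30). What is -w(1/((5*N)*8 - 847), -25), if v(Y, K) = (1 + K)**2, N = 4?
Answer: -565417/687 ≈ -823.02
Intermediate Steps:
w(q, u) = 841 - 494*q*u (w(q, u) = (-494*q)*u + (1 - 30)**2 = -494*q*u + (-29)**2 = -494*q*u + 841 = 841 - 494*q*u)
-w(1/((5*N)*8 - 847), -25) = -(841 - 494*(-25)/((5*4)*8 - 847)) = -(841 - 494*(-25)/(20*8 - 847)) = -(841 - 494*(-25)/(160 - 847)) = -(841 - 494*(-25)/(-687)) = -(841 - 494*(-1/687)*(-25)) = -(841 - 12350/687) = -1*565417/687 = -565417/687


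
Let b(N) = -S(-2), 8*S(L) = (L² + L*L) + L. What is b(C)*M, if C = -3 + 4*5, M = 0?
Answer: 0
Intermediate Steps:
S(L) = L²/4 + L/8 (S(L) = ((L² + L*L) + L)/8 = ((L² + L²) + L)/8 = (2*L² + L)/8 = (L + 2*L²)/8 = L²/4 + L/8)
C = 17 (C = -3 + 20 = 17)
b(N) = -¾ (b(N) = -(-2)*(1 + 2*(-2))/8 = -(-2)*(1 - 4)/8 = -(-2)*(-3)/8 = -1*¾ = -¾)
b(C)*M = -¾*0 = 0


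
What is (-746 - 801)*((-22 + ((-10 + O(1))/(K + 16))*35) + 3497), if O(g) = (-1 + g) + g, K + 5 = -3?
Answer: -42519295/8 ≈ -5.3149e+6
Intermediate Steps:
K = -8 (K = -5 - 3 = -8)
O(g) = -1 + 2*g
(-746 - 801)*((-22 + ((-10 + O(1))/(K + 16))*35) + 3497) = (-746 - 801)*((-22 + ((-10 + (-1 + 2*1))/(-8 + 16))*35) + 3497) = -1547*((-22 + ((-10 + (-1 + 2))/8)*35) + 3497) = -1547*((-22 + ((-10 + 1)*(⅛))*35) + 3497) = -1547*((-22 - 9*⅛*35) + 3497) = -1547*((-22 - 9/8*35) + 3497) = -1547*((-22 - 315/8) + 3497) = -1547*(-491/8 + 3497) = -1547*27485/8 = -42519295/8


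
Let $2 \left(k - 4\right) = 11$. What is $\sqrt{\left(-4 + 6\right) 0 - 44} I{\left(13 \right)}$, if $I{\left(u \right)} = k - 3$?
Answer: $13 i \sqrt{11} \approx 43.116 i$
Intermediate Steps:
$k = \frac{19}{2}$ ($k = 4 + \frac{1}{2} \cdot 11 = 4 + \frac{11}{2} = \frac{19}{2} \approx 9.5$)
$I{\left(u \right)} = \frac{13}{2}$ ($I{\left(u \right)} = \frac{19}{2} - 3 = \frac{13}{2}$)
$\sqrt{\left(-4 + 6\right) 0 - 44} I{\left(13 \right)} = \sqrt{\left(-4 + 6\right) 0 - 44} \cdot \frac{13}{2} = \sqrt{2 \cdot 0 - 44} \cdot \frac{13}{2} = \sqrt{0 - 44} \cdot \frac{13}{2} = \sqrt{-44} \cdot \frac{13}{2} = 2 i \sqrt{11} \cdot \frac{13}{2} = 13 i \sqrt{11}$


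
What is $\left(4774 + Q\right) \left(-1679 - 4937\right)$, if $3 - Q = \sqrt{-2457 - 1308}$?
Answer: $-31604632 + 6616 i \sqrt{3765} \approx -3.1605 \cdot 10^{7} + 4.0596 \cdot 10^{5} i$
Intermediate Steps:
$Q = 3 - i \sqrt{3765}$ ($Q = 3 - \sqrt{-2457 - 1308} = 3 - \sqrt{-3765} = 3 - i \sqrt{3765} \approx 3.0 - 61.36 i$)
$\left(4774 + Q\right) \left(-1679 - 4937\right) = \left(4774 + \left(3 - i \sqrt{3765}\right)\right) \left(-1679 - 4937\right) = \left(4777 - i \sqrt{3765}\right) \left(-6616\right) = -31604632 + 6616 i \sqrt{3765}$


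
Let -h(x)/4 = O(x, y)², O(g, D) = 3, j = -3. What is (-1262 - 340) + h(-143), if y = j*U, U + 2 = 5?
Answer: -1638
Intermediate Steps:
U = 3 (U = -2 + 5 = 3)
y = -9 (y = -3*3 = -9)
h(x) = -36 (h(x) = -4*3² = -4*9 = -36)
(-1262 - 340) + h(-143) = (-1262 - 340) - 36 = -1602 - 36 = -1638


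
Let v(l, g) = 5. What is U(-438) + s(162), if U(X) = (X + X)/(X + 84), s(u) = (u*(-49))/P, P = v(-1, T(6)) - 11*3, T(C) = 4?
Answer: 33745/118 ≈ 285.97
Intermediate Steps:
P = -28 (P = 5 - 11*3 = 5 - 33 = -28)
s(u) = 7*u/4 (s(u) = (u*(-49))/(-28) = -49*u*(-1/28) = 7*u/4)
U(X) = 2*X/(84 + X) (U(X) = (2*X)/(84 + X) = 2*X/(84 + X))
U(-438) + s(162) = 2*(-438)/(84 - 438) + (7/4)*162 = 2*(-438)/(-354) + 567/2 = 2*(-438)*(-1/354) + 567/2 = 146/59 + 567/2 = 33745/118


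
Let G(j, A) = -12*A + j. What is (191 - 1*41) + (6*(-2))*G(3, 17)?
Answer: 2562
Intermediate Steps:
G(j, A) = j - 12*A
(191 - 1*41) + (6*(-2))*G(3, 17) = (191 - 1*41) + (6*(-2))*(3 - 12*17) = (191 - 41) - 12*(3 - 204) = 150 - 12*(-201) = 150 + 2412 = 2562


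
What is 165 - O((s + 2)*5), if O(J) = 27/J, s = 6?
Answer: 6573/40 ≈ 164.32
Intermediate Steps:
165 - O((s + 2)*5) = 165 - 27/((6 + 2)*5) = 165 - 27/(8*5) = 165 - 27/40 = 6573/40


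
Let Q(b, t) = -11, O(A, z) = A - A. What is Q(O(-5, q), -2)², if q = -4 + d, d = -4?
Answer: 121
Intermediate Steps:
q = -8 (q = -4 - 4 = -8)
O(A, z) = 0
Q(O(-5, q), -2)² = (-11)² = 121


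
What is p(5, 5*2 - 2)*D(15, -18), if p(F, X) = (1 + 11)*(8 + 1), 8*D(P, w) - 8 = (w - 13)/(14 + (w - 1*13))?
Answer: 4509/34 ≈ 132.62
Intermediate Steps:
D(P, w) = 1 + (-13 + w)/(8*(1 + w)) (D(P, w) = 1 + ((w - 13)/(14 + (w - 1*13)))/8 = 1 + ((-13 + w)/(14 + (w - 13)))/8 = 1 + ((-13 + w)/(14 + (-13 + w)))/8 = 1 + ((-13 + w)/(1 + w))/8 = 1 + (-13 + w)/(8*(1 + w)))
p(F, X) = 108 (p(F, X) = 12*9 = 108)
p(5, 5*2 - 2)*D(15, -18) = 108*((-5 + 9*(-18))/(8*(1 - 18))) = 108*((⅛)*(-5 - 162)/(-17)) = 108*((⅛)*(-1/17)*(-167)) = 108*(167/136) = 4509/34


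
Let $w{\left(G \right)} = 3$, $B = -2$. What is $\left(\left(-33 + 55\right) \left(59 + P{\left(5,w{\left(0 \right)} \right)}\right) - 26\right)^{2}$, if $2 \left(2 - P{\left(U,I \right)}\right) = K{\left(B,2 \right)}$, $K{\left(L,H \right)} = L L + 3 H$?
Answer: $1454436$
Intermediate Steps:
$K{\left(L,H \right)} = L^{2} + 3 H$
$P{\left(U,I \right)} = -3$ ($P{\left(U,I \right)} = 2 - \frac{\left(-2\right)^{2} + 3 \cdot 2}{2} = 2 - \frac{4 + 6}{2} = 2 - 5 = -3$)
$\left(\left(-33 + 55\right) \left(59 + P{\left(5,w{\left(0 \right)} \right)}\right) - 26\right)^{2} = \left(\left(-33 + 55\right) \left(59 - 3\right) - 26\right)^{2} = \left(22 \cdot 56 - 26\right)^{2} = \left(1232 - 26\right)^{2} = 1206^{2} = 1454436$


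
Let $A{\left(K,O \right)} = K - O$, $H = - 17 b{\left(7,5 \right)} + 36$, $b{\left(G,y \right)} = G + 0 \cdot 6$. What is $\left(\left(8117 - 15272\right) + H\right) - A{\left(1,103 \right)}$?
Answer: $-7136$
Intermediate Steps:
$b{\left(G,y \right)} = G$ ($b{\left(G,y \right)} = G + 0 = G$)
$H = -83$ ($H = \left(-17\right) 7 + 36 = -119 + 36 = -83$)
$\left(\left(8117 - 15272\right) + H\right) - A{\left(1,103 \right)} = \left(\left(8117 - 15272\right) - 83\right) - \left(1 - 103\right) = \left(-7155 - 83\right) - \left(1 - 103\right) = -7238 - -102 = -7238 + 102 = -7136$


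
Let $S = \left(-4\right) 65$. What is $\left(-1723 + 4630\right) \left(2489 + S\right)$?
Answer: $6479703$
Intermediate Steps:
$S = -260$
$\left(-1723 + 4630\right) \left(2489 + S\right) = \left(-1723 + 4630\right) \left(2489 - 260\right) = 2907 \cdot 2229 = 6479703$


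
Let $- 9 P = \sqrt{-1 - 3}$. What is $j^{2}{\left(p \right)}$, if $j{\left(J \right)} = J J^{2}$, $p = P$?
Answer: $- \frac{64}{531441} \approx -0.00012043$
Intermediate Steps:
$P = - \frac{2 i}{9}$ ($P = - \frac{\sqrt{-1 - 3}}{9} = - \frac{\sqrt{-4}}{9} = - \frac{2 i}{9} \approx - 0.22222 i$)
$p = - \frac{2 i}{9} \approx - 0.22222 i$
$j{\left(J \right)} = J^{3}$
$j^{2}{\left(p \right)} = \left(\left(- \frac{2 i}{9}\right)^{3}\right)^{2} = \left(\frac{8 i}{729}\right)^{2} = - \frac{64}{531441}$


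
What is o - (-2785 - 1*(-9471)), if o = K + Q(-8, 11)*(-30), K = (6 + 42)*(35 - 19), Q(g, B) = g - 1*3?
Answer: -5588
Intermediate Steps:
Q(g, B) = -3 + g (Q(g, B) = g - 3 = -3 + g)
K = 768 (K = 48*16 = 768)
o = 1098 (o = 768 + (-3 - 8)*(-30) = 768 - 11*(-30) = 768 + 330 = 1098)
o - (-2785 - 1*(-9471)) = 1098 - (-2785 - 1*(-9471)) = 1098 - (-2785 + 9471) = 1098 - 1*6686 = 1098 - 6686 = -5588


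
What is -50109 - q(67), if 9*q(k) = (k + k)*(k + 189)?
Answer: -485285/9 ≈ -53921.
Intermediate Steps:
q(k) = 2*k*(189 + k)/9 (q(k) = ((k + k)*(k + 189))/9 = ((2*k)*(189 + k))/9 = (2*k*(189 + k))/9 = 2*k*(189 + k)/9)
-50109 - q(67) = -50109 - 2*67*(189 + 67)/9 = -50109 - 2*67*256/9 = -50109 - 1*34304/9 = -50109 - 34304/9 = -485285/9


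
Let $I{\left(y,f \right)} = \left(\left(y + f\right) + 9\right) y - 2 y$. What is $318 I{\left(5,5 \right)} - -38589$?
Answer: $65619$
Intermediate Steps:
$I{\left(y,f \right)} = - 2 y + y \left(9 + f + y\right)$ ($I{\left(y,f \right)} = \left(\left(f + y\right) + 9\right) y - 2 y = \left(9 + f + y\right) y - 2 y = y \left(9 + f + y\right) - 2 y = - 2 y + y \left(9 + f + y\right)$)
$318 I{\left(5,5 \right)} - -38589 = 318 \cdot 5 \left(7 + 5 + 5\right) - -38589 = 318 \cdot 5 \cdot 17 + 38589 = 318 \cdot 85 + 38589 = 27030 + 38589 = 65619$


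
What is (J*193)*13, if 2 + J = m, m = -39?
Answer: -102869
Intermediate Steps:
J = -41 (J = -2 - 39 = -41)
(J*193)*13 = -41*193*13 = -7913*13 = -102869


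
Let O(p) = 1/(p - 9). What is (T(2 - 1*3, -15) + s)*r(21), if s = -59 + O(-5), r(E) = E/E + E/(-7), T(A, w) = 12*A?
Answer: 995/7 ≈ 142.14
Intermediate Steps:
O(p) = 1/(-9 + p)
r(E) = 1 - E/7 (r(E) = 1 + E*(-⅐) = 1 - E/7)
s = -827/14 (s = -59 + 1/(-9 - 5) = -59 + 1/(-14) = -59 - 1/14 = -827/14 ≈ -59.071)
(T(2 - 1*3, -15) + s)*r(21) = (12*(2 - 1*3) - 827/14)*(1 - ⅐*21) = (12*(2 - 3) - 827/14)*(1 - 3) = (12*(-1) - 827/14)*(-2) = (-12 - 827/14)*(-2) = -995/14*(-2) = 995/7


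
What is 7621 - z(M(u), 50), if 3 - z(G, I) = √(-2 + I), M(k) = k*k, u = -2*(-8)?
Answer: 7618 + 4*√3 ≈ 7624.9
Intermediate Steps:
u = 16
M(k) = k²
z(G, I) = 3 - √(-2 + I)
7621 - z(M(u), 50) = 7621 - (3 - √(-2 + 50)) = 7621 - (3 - √48) = 7621 - (3 - 4*√3) = 7621 + (-3 + 4*√3) = 7618 + 4*√3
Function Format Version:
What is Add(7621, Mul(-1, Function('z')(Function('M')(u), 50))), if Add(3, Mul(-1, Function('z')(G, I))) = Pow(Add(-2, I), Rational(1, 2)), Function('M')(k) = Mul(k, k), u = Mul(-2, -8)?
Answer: Add(7618, Mul(4, Pow(3, Rational(1, 2)))) ≈ 7624.9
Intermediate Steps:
u = 16
Function('M')(k) = Pow(k, 2)
Function('z')(G, I) = Add(3, Mul(-1, Pow(Add(-2, I), Rational(1, 2))))
Add(7621, Mul(-1, Function('z')(Function('M')(u), 50))) = Add(7621, Mul(-1, Add(3, Mul(-1, Pow(Add(-2, 50), Rational(1, 2)))))) = Add(7621, Mul(-1, Add(3, Mul(-1, Pow(48, Rational(1, 2)))))) = Add(7621, Mul(-1, Add(3, Mul(-1, Mul(4, Pow(3, Rational(1, 2))))))) = Add(7621, Mul(-1, Add(3, Mul(-4, Pow(3, Rational(1, 2)))))) = Add(7621, Add(-3, Mul(4, Pow(3, Rational(1, 2))))) = Add(7618, Mul(4, Pow(3, Rational(1, 2))))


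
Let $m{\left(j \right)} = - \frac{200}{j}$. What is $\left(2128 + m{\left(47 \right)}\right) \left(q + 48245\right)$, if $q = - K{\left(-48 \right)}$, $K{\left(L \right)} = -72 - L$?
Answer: $102511032$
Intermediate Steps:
$q = 24$ ($q = - (-72 - -48) = - (-72 + 48) = \left(-1\right) \left(-24\right) = 24$)
$\left(2128 + m{\left(47 \right)}\right) \left(q + 48245\right) = \left(2128 - \frac{200}{47}\right) \left(24 + 48245\right) = \left(2128 - \frac{200}{47}\right) 48269 = \frac{99816}{47} \cdot 48269 = 102511032$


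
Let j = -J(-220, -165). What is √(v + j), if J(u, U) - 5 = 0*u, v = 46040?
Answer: 3*√5115 ≈ 214.56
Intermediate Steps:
J(u, U) = 5 (J(u, U) = 5 + 0*u = 5 + 0 = 5)
j = -5 (j = -1*5 = -5)
√(v + j) = √(46040 - 5) = √46035 = 3*√5115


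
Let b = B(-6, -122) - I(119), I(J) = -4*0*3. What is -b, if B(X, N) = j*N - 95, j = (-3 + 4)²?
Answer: 217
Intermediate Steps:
I(J) = 0 (I(J) = 0*3 = 0)
j = 1 (j = 1² = 1)
B(X, N) = -95 + N (B(X, N) = 1*N - 95 = N - 95 = -95 + N)
b = -217 (b = (-95 - 122) - 1*0 = -217 + 0 = -217)
-b = -1*(-217) = 217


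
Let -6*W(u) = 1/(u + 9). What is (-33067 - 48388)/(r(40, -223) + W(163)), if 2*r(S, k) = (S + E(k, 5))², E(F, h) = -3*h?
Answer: -84061560/322499 ≈ -260.66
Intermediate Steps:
W(u) = -1/(6*(9 + u)) (W(u) = -1/(6*(u + 9)) = -1/(6*(9 + u)))
r(S, k) = (-15 + S)²/2 (r(S, k) = (S - 3*5)²/2 = (S - 15)²/2 = (-15 + S)²/2)
(-33067 - 48388)/(r(40, -223) + W(163)) = (-33067 - 48388)/((-15 + 40)²/2 - 1/(54 + 6*163)) = -81455/((½)*25² - 1/(54 + 978)) = -81455/((½)*625 - 1/1032) = -81455/(625/2 - 1*1/1032) = -81455/(625/2 - 1/1032) = -81455/322499/1032 = -81455*1032/322499 = -84061560/322499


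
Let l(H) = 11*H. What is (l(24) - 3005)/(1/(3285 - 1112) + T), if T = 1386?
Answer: -5956193/3011779 ≈ -1.9776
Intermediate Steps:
(l(24) - 3005)/(1/(3285 - 1112) + T) = (11*24 - 3005)/(1/(3285 - 1112) + 1386) = (264 - 3005)/(1/2173 + 1386) = -2741/(1/2173 + 1386) = -2741/3011779/2173 = -2741*2173/3011779 = -5956193/3011779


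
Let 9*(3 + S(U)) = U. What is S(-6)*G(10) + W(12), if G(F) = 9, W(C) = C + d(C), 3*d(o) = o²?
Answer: 27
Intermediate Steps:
S(U) = -3 + U/9
d(o) = o²/3
W(C) = C + C²/3
S(-6)*G(10) + W(12) = (-3 + (⅑)*(-6))*9 + (⅓)*12*(3 + 12) = (-3 - ⅔)*9 + (⅓)*12*15 = -11/3*9 + 60 = -33 + 60 = 27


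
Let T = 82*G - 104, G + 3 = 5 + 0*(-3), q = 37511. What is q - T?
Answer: 37451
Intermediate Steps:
G = 2 (G = -3 + (5 + 0*(-3)) = -3 + (5 + 0) = -3 + 5 = 2)
T = 60 (T = 82*2 - 104 = 164 - 104 = 60)
q - T = 37511 - 1*60 = 37511 - 60 = 37451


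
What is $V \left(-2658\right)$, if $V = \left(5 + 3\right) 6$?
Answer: $-127584$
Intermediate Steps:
$V = 48$ ($V = 8 \cdot 6 = 48$)
$V \left(-2658\right) = 48 \left(-2658\right) = -127584$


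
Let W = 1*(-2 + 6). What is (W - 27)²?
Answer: 529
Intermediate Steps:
W = 4 (W = 1*4 = 4)
(W - 27)² = (4 - 27)² = (-23)² = 529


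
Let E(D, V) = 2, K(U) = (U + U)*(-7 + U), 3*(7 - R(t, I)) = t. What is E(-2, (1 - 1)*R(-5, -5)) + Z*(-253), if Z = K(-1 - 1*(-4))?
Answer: 6074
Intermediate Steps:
R(t, I) = 7 - t/3
K(U) = 2*U*(-7 + U) (K(U) = (2*U)*(-7 + U) = 2*U*(-7 + U))
Z = -24 (Z = 2*(-1 - 1*(-4))*(-7 + (-1 - 1*(-4))) = 2*(-1 + 4)*(-7 + (-1 + 4)) = 2*3*(-7 + 3) = 2*3*(-4) = -24)
E(-2, (1 - 1)*R(-5, -5)) + Z*(-253) = 2 - 24*(-253) = 2 + 6072 = 6074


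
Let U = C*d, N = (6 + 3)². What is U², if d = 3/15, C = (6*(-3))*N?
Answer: 2125764/25 ≈ 85031.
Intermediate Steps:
N = 81 (N = 9² = 81)
C = -1458 (C = (6*(-3))*81 = -18*81 = -1458)
d = ⅕ (d = 3*(1/15) = ⅕ ≈ 0.20000)
U = -1458/5 (U = -1458*⅕ = -1458/5 ≈ -291.60)
U² = (-1458/5)² = 2125764/25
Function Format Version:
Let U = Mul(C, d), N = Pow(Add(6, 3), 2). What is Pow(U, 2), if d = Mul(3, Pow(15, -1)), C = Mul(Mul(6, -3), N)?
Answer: Rational(2125764, 25) ≈ 85031.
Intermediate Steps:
N = 81 (N = Pow(9, 2) = 81)
C = -1458 (C = Mul(Mul(6, -3), 81) = Mul(-18, 81) = -1458)
d = Rational(1, 5) (d = Mul(3, Rational(1, 15)) = Rational(1, 5) ≈ 0.20000)
U = Rational(-1458, 5) (U = Mul(-1458, Rational(1, 5)) = Rational(-1458, 5) ≈ -291.60)
Pow(U, 2) = Pow(Rational(-1458, 5), 2) = Rational(2125764, 25)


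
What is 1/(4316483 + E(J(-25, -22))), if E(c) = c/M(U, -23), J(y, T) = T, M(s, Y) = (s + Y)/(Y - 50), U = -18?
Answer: 41/176974197 ≈ 2.3167e-7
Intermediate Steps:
M(s, Y) = (Y + s)/(-50 + Y)
E(c) = 73*c/41 (E(c) = c/(((-23 - 18)/(-50 - 23))) = c/((-41/(-73))) = c/((-1/73*(-41))) = c/(41/73) = c*(73/41) = 73*c/41)
1/(4316483 + E(J(-25, -22))) = 1/(4316483 + (73/41)*(-22)) = 1/(4316483 - 1606/41) = 1/(176974197/41) = 41/176974197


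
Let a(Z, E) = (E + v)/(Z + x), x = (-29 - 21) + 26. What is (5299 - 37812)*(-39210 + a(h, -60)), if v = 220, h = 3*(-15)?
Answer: 87968798450/69 ≈ 1.2749e+9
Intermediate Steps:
h = -45
x = -24 (x = -50 + 26 = -24)
a(Z, E) = (220 + E)/(-24 + Z) (a(Z, E) = (E + 220)/(Z - 24) = (220 + E)/(-24 + Z))
(5299 - 37812)*(-39210 + a(h, -60)) = (5299 - 37812)*(-39210 + (220 - 60)/(-24 - 45)) = -32513*(-39210 + 160/(-69)) = -32513*(-39210 - 1/69*160) = -32513*(-39210 - 160/69) = -32513*(-2705650/69) = 87968798450/69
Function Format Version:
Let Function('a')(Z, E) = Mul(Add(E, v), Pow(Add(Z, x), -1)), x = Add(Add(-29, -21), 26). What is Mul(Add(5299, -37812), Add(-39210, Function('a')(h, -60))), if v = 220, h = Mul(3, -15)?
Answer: Rational(87968798450, 69) ≈ 1.2749e+9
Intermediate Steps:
h = -45
x = -24 (x = Add(-50, 26) = -24)
Function('a')(Z, E) = Mul(Pow(Add(-24, Z), -1), Add(220, E)) (Function('a')(Z, E) = Mul(Add(E, 220), Pow(Add(Z, -24), -1)) = Mul(Add(220, E), Pow(Add(-24, Z), -1)) = Mul(Pow(Add(-24, Z), -1), Add(220, E)))
Mul(Add(5299, -37812), Add(-39210, Function('a')(h, -60))) = Mul(Add(5299, -37812), Add(-39210, Mul(Pow(Add(-24, -45), -1), Add(220, -60)))) = Mul(-32513, Add(-39210, Mul(Pow(-69, -1), 160))) = Mul(-32513, Add(-39210, Mul(Rational(-1, 69), 160))) = Mul(-32513, Add(-39210, Rational(-160, 69))) = Mul(-32513, Rational(-2705650, 69)) = Rational(87968798450, 69)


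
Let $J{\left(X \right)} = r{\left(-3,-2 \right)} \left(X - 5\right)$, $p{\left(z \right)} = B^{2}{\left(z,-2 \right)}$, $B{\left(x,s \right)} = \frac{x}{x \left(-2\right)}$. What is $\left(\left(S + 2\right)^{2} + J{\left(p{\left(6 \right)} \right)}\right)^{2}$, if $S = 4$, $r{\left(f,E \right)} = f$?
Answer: $\frac{40401}{16} \approx 2525.1$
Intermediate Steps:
$B{\left(x,s \right)} = - \frac{1}{2}$ ($B{\left(x,s \right)} = \frac{x}{\left(-2\right) x} = x \left(- \frac{1}{2 x}\right) = - \frac{1}{2}$)
$p{\left(z \right)} = \frac{1}{4}$ ($p{\left(z \right)} = \left(- \frac{1}{2}\right)^{2} = \frac{1}{4}$)
$J{\left(X \right)} = 15 - 3 X$ ($J{\left(X \right)} = - 3 \left(X - 5\right) = - 3 \left(-5 + X\right) = 15 - 3 X$)
$\left(\left(S + 2\right)^{2} + J{\left(p{\left(6 \right)} \right)}\right)^{2} = \left(\left(4 + 2\right)^{2} + \left(15 - \frac{3}{4}\right)\right)^{2} = \left(6^{2} + \left(15 - \frac{3}{4}\right)\right)^{2} = \left(36 + \frac{57}{4}\right)^{2} = \left(\frac{201}{4}\right)^{2} = \frac{40401}{16}$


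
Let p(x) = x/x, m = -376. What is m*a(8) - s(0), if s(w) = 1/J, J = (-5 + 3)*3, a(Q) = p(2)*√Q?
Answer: ⅙ - 752*√2 ≈ -1063.3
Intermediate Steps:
p(x) = 1
a(Q) = √Q (a(Q) = 1*√Q = √Q)
J = -6 (J = -2*3 = -6)
s(w) = -⅙ (s(w) = 1/(-6) = -⅙)
m*a(8) - s(0) = -752*√2 - 1*(-⅙) = -752*√2 + ⅙ = ⅙ - 752*√2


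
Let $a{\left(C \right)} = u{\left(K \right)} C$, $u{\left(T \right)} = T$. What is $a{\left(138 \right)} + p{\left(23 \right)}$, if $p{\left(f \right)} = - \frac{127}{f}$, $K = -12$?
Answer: $- \frac{38215}{23} \approx -1661.5$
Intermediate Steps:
$a{\left(C \right)} = - 12 C$
$a{\left(138 \right)} + p{\left(23 \right)} = \left(-12\right) 138 - \frac{127}{23} = -1656 - \frac{127}{23} = - \frac{38215}{23}$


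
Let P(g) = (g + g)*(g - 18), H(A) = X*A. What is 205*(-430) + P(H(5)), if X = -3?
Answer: -87160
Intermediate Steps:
H(A) = -3*A
P(g) = 2*g*(-18 + g) (P(g) = (2*g)*(-18 + g) = 2*g*(-18 + g))
205*(-430) + P(H(5)) = 205*(-430) + 2*(-3*5)*(-18 - 3*5) = -88150 + 2*(-15)*(-18 - 15) = -88150 + 2*(-15)*(-33) = -88150 + 990 = -87160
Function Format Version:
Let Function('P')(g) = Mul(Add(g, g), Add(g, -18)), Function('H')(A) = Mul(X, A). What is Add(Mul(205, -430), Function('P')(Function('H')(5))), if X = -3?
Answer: -87160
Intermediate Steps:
Function('H')(A) = Mul(-3, A)
Function('P')(g) = Mul(2, g, Add(-18, g)) (Function('P')(g) = Mul(Mul(2, g), Add(-18, g)) = Mul(2, g, Add(-18, g)))
Add(Mul(205, -430), Function('P')(Function('H')(5))) = Add(Mul(205, -430), Mul(2, Mul(-3, 5), Add(-18, Mul(-3, 5)))) = Add(-88150, Mul(2, -15, Add(-18, -15))) = Add(-88150, Mul(2, -15, -33)) = Add(-88150, 990) = -87160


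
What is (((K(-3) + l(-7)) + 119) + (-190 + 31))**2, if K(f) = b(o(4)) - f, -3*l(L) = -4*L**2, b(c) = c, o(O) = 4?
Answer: 9409/9 ≈ 1045.4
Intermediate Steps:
l(L) = 4*L**2/3 (l(L) = -(-4)*L**2/3 = 4*L**2/3)
K(f) = 4 - f
(((K(-3) + l(-7)) + 119) + (-190 + 31))**2 = ((((4 - 1*(-3)) + (4/3)*(-7)**2) + 119) + (-190 + 31))**2 = ((((4 + 3) + (4/3)*49) + 119) - 159)**2 = (((7 + 196/3) + 119) - 159)**2 = ((217/3 + 119) - 159)**2 = (574/3 - 159)**2 = (97/3)**2 = 9409/9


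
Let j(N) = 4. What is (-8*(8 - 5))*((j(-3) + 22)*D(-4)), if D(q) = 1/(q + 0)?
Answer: 156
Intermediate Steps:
D(q) = 1/q
(-8*(8 - 5))*((j(-3) + 22)*D(-4)) = (-8*(8 - 5))*((4 + 22)/(-4)) = (-8*3)*(26*(-¼)) = -24*(-13/2) = 156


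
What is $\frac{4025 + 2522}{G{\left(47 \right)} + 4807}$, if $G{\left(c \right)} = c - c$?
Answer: $\frac{6547}{4807} \approx 1.362$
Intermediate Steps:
$G{\left(c \right)} = 0$
$\frac{4025 + 2522}{G{\left(47 \right)} + 4807} = \frac{4025 + 2522}{0 + 4807} = \frac{6547}{4807}$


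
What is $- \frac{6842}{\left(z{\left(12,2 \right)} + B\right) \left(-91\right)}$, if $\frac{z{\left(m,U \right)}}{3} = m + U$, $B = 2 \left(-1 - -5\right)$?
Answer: $\frac{3421}{2275} \approx 1.5037$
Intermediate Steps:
$B = 8$ ($B = 2 \left(-1 + 5\right) = 2 \cdot 4 = 8$)
$z{\left(m,U \right)} = 3 U + 3 m$ ($z{\left(m,U \right)} = 3 \left(m + U\right) = 3 \left(U + m\right) = 3 U + 3 m$)
$- \frac{6842}{\left(z{\left(12,2 \right)} + B\right) \left(-91\right)} = - \frac{6842}{\left(\left(3 \cdot 2 + 3 \cdot 12\right) + 8\right) \left(-91\right)} = - \frac{6842}{\left(\left(6 + 36\right) + 8\right) \left(-91\right)} = - \frac{6842}{\left(42 + 8\right) \left(-91\right)} = - \frac{6842}{50 \left(-91\right)} = - \frac{6842}{-4550} = \left(-6842\right) \left(- \frac{1}{4550}\right) = \frac{3421}{2275}$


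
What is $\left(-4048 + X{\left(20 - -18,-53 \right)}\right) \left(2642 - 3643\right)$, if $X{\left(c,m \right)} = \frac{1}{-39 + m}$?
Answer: $\frac{372789417}{92} \approx 4.0521 \cdot 10^{6}$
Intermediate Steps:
$\left(-4048 + X{\left(20 - -18,-53 \right)}\right) \left(2642 - 3643\right) = \left(-4048 + \frac{1}{-39 - 53}\right) \left(2642 - 3643\right) = \left(-4048 + \frac{1}{-92}\right) \left(-1001\right) = \left(-4048 - \frac{1}{92}\right) \left(-1001\right) = \left(- \frac{372417}{92}\right) \left(-1001\right) = \frac{372789417}{92}$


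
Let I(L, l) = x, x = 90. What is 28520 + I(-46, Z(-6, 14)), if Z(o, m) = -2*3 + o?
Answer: 28610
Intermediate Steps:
Z(o, m) = -6 + o
I(L, l) = 90
28520 + I(-46, Z(-6, 14)) = 28520 + 90 = 28610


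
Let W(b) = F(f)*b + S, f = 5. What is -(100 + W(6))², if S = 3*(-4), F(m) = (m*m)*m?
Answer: -702244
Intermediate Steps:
F(m) = m³ (F(m) = m²*m = m³)
S = -12
W(b) = -12 + 125*b (W(b) = 5³*b - 12 = 125*b - 12 = -12 + 125*b)
-(100 + W(6))² = -(100 + (-12 + 125*6))² = -(100 + (-12 + 750))² = -(100 + 738)² = -1*838² = -1*702244 = -702244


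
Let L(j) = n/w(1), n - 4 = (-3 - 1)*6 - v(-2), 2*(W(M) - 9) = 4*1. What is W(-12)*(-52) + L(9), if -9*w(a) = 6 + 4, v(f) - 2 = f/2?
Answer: -5531/10 ≈ -553.10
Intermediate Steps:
v(f) = 2 + f/2
W(M) = 11 (W(M) = 9 + (4*1)/2 = 9 + (½)*4 = 9 + 2 = 11)
w(a) = -10/9 (w(a) = -(6 + 4)/9 = -⅑*10 = -10/9)
n = -21 (n = 4 + ((-3 - 1)*6 - (2 + (½)*(-2))) = 4 + (-4*6 - (2 - 1)) = 4 + (-24 - 1*1) = 4 + (-24 - 1) = 4 - 25 = -21)
L(j) = 189/10 (L(j) = -21/(-10/9) = -21*(-9/10) = 189/10)
W(-12)*(-52) + L(9) = 11*(-52) + 189/10 = -572 + 189/10 = -5531/10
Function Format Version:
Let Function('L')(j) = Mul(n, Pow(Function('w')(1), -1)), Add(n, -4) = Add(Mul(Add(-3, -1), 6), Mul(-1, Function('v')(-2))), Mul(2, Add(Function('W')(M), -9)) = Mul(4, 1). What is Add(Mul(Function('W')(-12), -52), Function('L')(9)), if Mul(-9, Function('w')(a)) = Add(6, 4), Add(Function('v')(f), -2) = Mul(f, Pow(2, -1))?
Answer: Rational(-5531, 10) ≈ -553.10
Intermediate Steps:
Function('v')(f) = Add(2, Mul(Rational(1, 2), f)) (Function('v')(f) = Add(2, Mul(f, Pow(2, -1))) = Add(2, Mul(f, Rational(1, 2))) = Add(2, Mul(Rational(1, 2), f)))
Function('W')(M) = 11 (Function('W')(M) = Add(9, Mul(Rational(1, 2), Mul(4, 1))) = Add(9, Mul(Rational(1, 2), 4)) = Add(9, 2) = 11)
Function('w')(a) = Rational(-10, 9) (Function('w')(a) = Mul(Rational(-1, 9), Add(6, 4)) = Mul(Rational(-1, 9), 10) = Rational(-10, 9))
n = -21 (n = Add(4, Add(Mul(Add(-3, -1), 6), Mul(-1, Add(2, Mul(Rational(1, 2), -2))))) = Add(4, Add(Mul(-4, 6), Mul(-1, Add(2, -1)))) = Add(4, Add(-24, Mul(-1, 1))) = Add(4, Add(-24, -1)) = Add(4, -25) = -21)
Function('L')(j) = Rational(189, 10) (Function('L')(j) = Mul(-21, Pow(Rational(-10, 9), -1)) = Mul(-21, Rational(-9, 10)) = Rational(189, 10))
Add(Mul(Function('W')(-12), -52), Function('L')(9)) = Add(Mul(11, -52), Rational(189, 10)) = Add(-572, Rational(189, 10)) = Rational(-5531, 10)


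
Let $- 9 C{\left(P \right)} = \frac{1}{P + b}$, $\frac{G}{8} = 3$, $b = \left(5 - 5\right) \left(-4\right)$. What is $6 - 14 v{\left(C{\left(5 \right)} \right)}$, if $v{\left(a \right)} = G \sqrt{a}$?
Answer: $6 - \frac{112 i \sqrt{5}}{5} \approx 6.0 - 50.088 i$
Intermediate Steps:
$b = 0$ ($b = 0 \left(-4\right) = 0$)
$G = 24$ ($G = 8 \cdot 3 = 24$)
$C{\left(P \right)} = - \frac{1}{9 P}$ ($C{\left(P \right)} = - \frac{1}{9 \left(P + 0\right)} = - \frac{1}{9 P}$)
$v{\left(a \right)} = 24 \sqrt{a}$
$6 - 14 v{\left(C{\left(5 \right)} \right)} = 6 - 14 \cdot 24 \sqrt{- \frac{1}{9 \cdot 5}} = 6 - 14 \cdot 24 \sqrt{\left(- \frac{1}{9}\right) \frac{1}{5}} = 6 - 14 \cdot 24 \sqrt{- \frac{1}{45}} = 6 - 14 \cdot 24 \frac{i \sqrt{5}}{15} = 6 - 14 \frac{8 i \sqrt{5}}{5} = 6 - \frac{112 i \sqrt{5}}{5}$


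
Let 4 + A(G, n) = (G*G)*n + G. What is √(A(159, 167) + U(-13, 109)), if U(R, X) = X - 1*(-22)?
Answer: √4222213 ≈ 2054.8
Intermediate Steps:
U(R, X) = 22 + X (U(R, X) = X + 22 = 22 + X)
A(G, n) = -4 + G + n*G² (A(G, n) = -4 + ((G*G)*n + G) = -4 + (G²*n + G) = -4 + (n*G² + G) = -4 + (G + n*G²) = -4 + G + n*G²)
√(A(159, 167) + U(-13, 109)) = √((-4 + 159 + 167*159²) + (22 + 109)) = √((-4 + 159 + 167*25281) + 131) = √((-4 + 159 + 4221927) + 131) = √(4222082 + 131) = √4222213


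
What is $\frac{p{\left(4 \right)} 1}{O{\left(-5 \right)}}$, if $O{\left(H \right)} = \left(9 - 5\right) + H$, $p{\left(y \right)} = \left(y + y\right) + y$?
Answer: $-12$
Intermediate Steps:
$p{\left(y \right)} = 3 y$ ($p{\left(y \right)} = 2 y + y = 3 y$)
$O{\left(H \right)} = 4 + H$
$\frac{p{\left(4 \right)} 1}{O{\left(-5 \right)}} = \frac{3 \cdot 4 \cdot 1}{4 - 5} = \frac{12 \cdot 1}{-1} = 12 \left(-1\right) = -12$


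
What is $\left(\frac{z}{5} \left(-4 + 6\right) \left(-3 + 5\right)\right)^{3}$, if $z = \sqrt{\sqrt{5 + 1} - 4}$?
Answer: $- \frac{64 i \left(4 - \sqrt{6}\right)^{\frac{3}{2}}}{125} \approx - 0.98851 i$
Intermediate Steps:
$z = \sqrt{-4 + \sqrt{6}}$ ($z = \sqrt{\sqrt{6} - 4} = \sqrt{-4 + \sqrt{6}} \approx 1.2452 i$)
$\left(\frac{z}{5} \left(-4 + 6\right) \left(-3 + 5\right)\right)^{3} = \left(\frac{\sqrt{-4 + \sqrt{6}}}{5} \left(-4 + 6\right) \left(-3 + 5\right)\right)^{3} = \left(\sqrt{-4 + \sqrt{6}} \cdot \frac{1}{5} \cdot 2 \cdot 2\right)^{3} = \left(\frac{\sqrt{-4 + \sqrt{6}}}{5} \cdot 4\right)^{3} = \left(\frac{4 \sqrt{-4 + \sqrt{6}}}{5}\right)^{3} = \frac{64 \left(-4 + \sqrt{6}\right)^{\frac{3}{2}}}{125}$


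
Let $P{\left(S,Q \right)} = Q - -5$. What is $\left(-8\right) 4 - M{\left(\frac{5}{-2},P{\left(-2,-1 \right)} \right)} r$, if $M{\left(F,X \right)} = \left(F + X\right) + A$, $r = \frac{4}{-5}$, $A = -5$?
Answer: $\frac{448}{5} \approx 89.6$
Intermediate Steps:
$P{\left(S,Q \right)} = 5 + Q$ ($P{\left(S,Q \right)} = Q + 5 = 5 + Q$)
$r = - \frac{4}{5}$ ($r = 4 \left(- \frac{1}{5}\right) = - \frac{4}{5} \approx -0.8$)
$M{\left(F,X \right)} = -5 + F + X$ ($M{\left(F,X \right)} = \left(F + X\right) - 5 = -5 + F + X$)
$\left(-8\right) 4 - M{\left(\frac{5}{-2},P{\left(-2,-1 \right)} \right)} r = \left(-8\right) 4 - (-5 + \frac{5}{-2} + \left(5 - 1\right)) \left(- \frac{4}{5}\right) = - 32 - (-5 + 5 \left(- \frac{1}{2}\right) + 4) \left(- \frac{4}{5}\right) = - 32 - (-5 - \frac{5}{2} + 4) \left(- \frac{4}{5}\right) = - 32 \left(-1\right) \left(- \frac{7}{2}\right) \left(- \frac{4}{5}\right) = - 32 \cdot \frac{7}{2} \left(- \frac{4}{5}\right) = \left(-32\right) \left(- \frac{14}{5}\right) = \frac{448}{5}$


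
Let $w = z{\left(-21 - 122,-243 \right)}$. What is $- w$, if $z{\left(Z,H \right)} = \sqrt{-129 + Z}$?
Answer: $- 4 i \sqrt{17} \approx - 16.492 i$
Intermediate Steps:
$w = 4 i \sqrt{17}$ ($w = \sqrt{-129 - 143} = \sqrt{-272} = 4 i \sqrt{17} \approx 16.492 i$)
$- w = - 4 i \sqrt{17}$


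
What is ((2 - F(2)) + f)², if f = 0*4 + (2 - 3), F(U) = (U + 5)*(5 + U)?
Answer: 2304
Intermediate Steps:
F(U) = (5 + U)² (F(U) = (5 + U)*(5 + U) = (5 + U)²)
f = -1 (f = 0 - 1 = -1)
((2 - F(2)) + f)² = ((2 - (5 + 2)²) - 1)² = ((2 - 1*7²) - 1)² = ((2 - 1*49) - 1)² = ((2 - 49) - 1)² = (-47 - 1)² = (-48)² = 2304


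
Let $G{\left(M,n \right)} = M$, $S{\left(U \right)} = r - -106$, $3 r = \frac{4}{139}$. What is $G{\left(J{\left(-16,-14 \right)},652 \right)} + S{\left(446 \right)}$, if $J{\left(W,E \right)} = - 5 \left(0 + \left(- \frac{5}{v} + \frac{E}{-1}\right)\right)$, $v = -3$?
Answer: $\frac{3847}{139} \approx 27.676$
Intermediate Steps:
$r = \frac{4}{417}$ ($r = \frac{4 \cdot \frac{1}{139}}{3} = \frac{1}{3} \cdot \frac{4}{139} = \frac{4}{417} \approx 0.0095923$)
$J{\left(W,E \right)} = - \frac{25}{3} + 5 E$ ($J{\left(W,E \right)} = - 5 \left(0 + \left(- \frac{5}{-3} + \frac{E}{-1}\right)\right) = - 5 \left(0 + \left(\left(-5\right) \left(- \frac{1}{3}\right) + E \left(-1\right)\right)\right) = - 5 \left(0 - \left(- \frac{5}{3} + E\right)\right) = - 5 \left(\frac{5}{3} - E\right) = - \frac{25}{3} + 5 E$)
$S{\left(U \right)} = \frac{44206}{417}$ ($S{\left(U \right)} = \frac{4}{417} - -106 = \frac{4}{417} + 106 = \frac{44206}{417}$)
$G{\left(J{\left(-16,-14 \right)},652 \right)} + S{\left(446 \right)} = \left(- \frac{25}{3} + 5 \left(-14\right)\right) + \frac{44206}{417} = \left(- \frac{25}{3} - 70\right) + \frac{44206}{417} = - \frac{235}{3} + \frac{44206}{417} = \frac{3847}{139}$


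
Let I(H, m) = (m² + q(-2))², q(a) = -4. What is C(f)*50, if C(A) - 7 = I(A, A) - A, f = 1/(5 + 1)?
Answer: 732625/648 ≈ 1130.6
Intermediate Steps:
f = ⅙ (f = 1/6 = ⅙ ≈ 0.16667)
I(H, m) = (-4 + m²)² (I(H, m) = (m² - 4)² = (-4 + m²)²)
C(A) = 7 + (-4 + A²)² - A (C(A) = 7 + ((-4 + A²)² - A) = 7 + (-4 + A²)² - A)
C(f)*50 = (7 + (-4 + (⅙)²)² - 1*⅙)*50 = (7 + (-4 + 1/36)² - ⅙)*50 = (7 + (-143/36)² - ⅙)*50 = (7 + 20449/1296 - ⅙)*50 = (29305/1296)*50 = 732625/648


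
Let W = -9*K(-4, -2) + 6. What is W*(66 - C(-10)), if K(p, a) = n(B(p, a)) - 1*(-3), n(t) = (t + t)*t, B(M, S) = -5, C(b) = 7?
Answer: -27789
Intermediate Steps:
n(t) = 2*t**2 (n(t) = (2*t)*t = 2*t**2)
K(p, a) = 53 (K(p, a) = 2*(-5)**2 - 1*(-3) = 2*25 + 3 = 50 + 3 = 53)
W = -471 (W = -9*53 + 6 = -477 + 6 = -471)
W*(66 - C(-10)) = -471*(66 - 1*7) = -471*(66 - 7) = -471*59 = -27789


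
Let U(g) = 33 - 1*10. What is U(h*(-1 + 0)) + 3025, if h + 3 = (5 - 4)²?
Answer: 3048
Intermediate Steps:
h = -2 (h = -3 + (5 - 4)² = -3 + 1² = -3 + 1 = -2)
U(g) = 23 (U(g) = 33 - 10 = 23)
U(h*(-1 + 0)) + 3025 = 23 + 3025 = 3048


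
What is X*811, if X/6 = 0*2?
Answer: 0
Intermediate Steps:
X = 0 (X = 6*(0*2) = 6*0 = 0)
X*811 = 0*811 = 0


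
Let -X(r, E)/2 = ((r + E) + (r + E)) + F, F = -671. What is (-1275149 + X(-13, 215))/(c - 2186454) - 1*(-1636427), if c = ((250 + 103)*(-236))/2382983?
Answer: 1705250096344966695/1042056559118 ≈ 1.6364e+6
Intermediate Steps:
X(r, E) = 1342 - 4*E - 4*r (X(r, E) = -2*(((r + E) + (r + E)) - 671) = -2*(((E + r) + (E + r)) - 671) = -2*((2*E + 2*r) - 671) = -2*(-671 + 2*E + 2*r) = 1342 - 4*E - 4*r)
c = -83308/2382983 (c = (353*(-236))*(1/2382983) = -83308*1/2382983 = -83308/2382983 ≈ -0.034960)
(-1275149 + X(-13, 215))/(c - 2186454) - 1*(-1636427) = (-1275149 + (1342 - 4*215 - 4*(-13)))/(-83308/2382983 - 2186454) - 1*(-1636427) = (-1275149 + (1342 - 860 + 52))/(-5210282795590/2382983) + 1636427 = (-1275149 + 534)*(-2382983/5210282795590) + 1636427 = -1274615*(-2382983/5210282795590) + 1636427 = 607477175309/1042056559118 + 1636427 = 1705250096344966695/1042056559118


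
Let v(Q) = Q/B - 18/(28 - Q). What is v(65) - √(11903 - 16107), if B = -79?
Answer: -983/2923 - 2*I*√1051 ≈ -0.3363 - 64.838*I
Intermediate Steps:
v(Q) = -18/(28 - Q) - Q/79 (v(Q) = Q/(-79) - 18/(28 - Q) = Q*(-1/79) - 18/(28 - Q) = -Q/79 - 18/(28 - Q) = -18/(28 - Q) - Q/79)
v(65) - √(11903 - 16107) = (1422 - 1*65² + 28*65)/(79*(-28 + 65)) - √(11903 - 16107) = (1/79)*(1422 - 1*4225 + 1820)/37 - √(-4204) = (1/79)*(1/37)*(1422 - 4225 + 1820) - 2*I*√1051 = (1/79)*(1/37)*(-983) - 2*I*√1051 = -983/2923 - 2*I*√1051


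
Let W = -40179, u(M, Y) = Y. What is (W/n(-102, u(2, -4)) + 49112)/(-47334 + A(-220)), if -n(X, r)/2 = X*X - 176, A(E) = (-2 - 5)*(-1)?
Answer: -1004675251/968121112 ≈ -1.0378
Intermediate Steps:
A(E) = 7 (A(E) = -7*(-1) = 7)
n(X, r) = 352 - 2*X² (n(X, r) = -2*(X*X - 176) = -2*(X² - 176) = -2*(-176 + X²) = 352 - 2*X²)
(W/n(-102, u(2, -4)) + 49112)/(-47334 + A(-220)) = (-40179/(352 - 2*(-102)²) + 49112)/(-47334 + 7) = (-40179/(352 - 2*10404) + 49112)/(-47327) = (-40179/(352 - 20808) + 49112)*(-1/47327) = (-40179/(-20456) + 49112)*(-1/47327) = (-40179*(-1/20456) + 49112)*(-1/47327) = (40179/20456 + 49112)*(-1/47327) = (1004675251/20456)*(-1/47327) = -1004675251/968121112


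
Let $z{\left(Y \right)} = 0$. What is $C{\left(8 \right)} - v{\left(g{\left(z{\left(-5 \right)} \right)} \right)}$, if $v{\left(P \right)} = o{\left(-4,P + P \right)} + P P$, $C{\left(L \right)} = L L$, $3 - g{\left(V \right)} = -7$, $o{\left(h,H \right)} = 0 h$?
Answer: $-36$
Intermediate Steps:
$o{\left(h,H \right)} = 0$
$g{\left(V \right)} = 10$ ($g{\left(V \right)} = 3 - -7 = 3 + 7 = 10$)
$C{\left(L \right)} = L^{2}$
$v{\left(P \right)} = P^{2}$ ($v{\left(P \right)} = 0 + P P = 0 + P^{2} = P^{2}$)
$C{\left(8 \right)} - v{\left(g{\left(z{\left(-5 \right)} \right)} \right)} = 8^{2} - 10^{2} = 64 - 100 = -36$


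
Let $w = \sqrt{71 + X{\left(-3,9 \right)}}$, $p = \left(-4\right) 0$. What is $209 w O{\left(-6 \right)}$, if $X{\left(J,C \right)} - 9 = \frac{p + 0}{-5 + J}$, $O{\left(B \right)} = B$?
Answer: $- 5016 \sqrt{5} \approx -11216.0$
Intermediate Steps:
$p = 0$
$X{\left(J,C \right)} = 9$ ($X{\left(J,C \right)} = 9 + \frac{0 + 0}{-5 + J} = 9 + \frac{0}{-5 + J} = 9 + 0 = 9$)
$w = 4 \sqrt{5}$ ($w = \sqrt{71 + 9} = \sqrt{80} = 4 \sqrt{5} \approx 8.9443$)
$209 w O{\left(-6 \right)} = 209 \cdot 4 \sqrt{5} \left(-6\right) = 836 \sqrt{5} \left(-6\right) = - 5016 \sqrt{5}$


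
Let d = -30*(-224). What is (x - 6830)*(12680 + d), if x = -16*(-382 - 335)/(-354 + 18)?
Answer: -932150600/7 ≈ -1.3316e+8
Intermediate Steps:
x = -239/7 (x = -(-11472)/(-336) = -(-11472)*(-1)/336 = -16*239/112 = -239/7 ≈ -34.143)
d = 6720
(x - 6830)*(12680 + d) = (-239/7 - 6830)*(12680 + 6720) = -48049/7*19400 = -932150600/7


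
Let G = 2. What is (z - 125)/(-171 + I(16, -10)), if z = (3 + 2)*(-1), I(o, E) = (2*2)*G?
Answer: 130/163 ≈ 0.79755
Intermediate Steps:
I(o, E) = 8 (I(o, E) = (2*2)*2 = 4*2 = 8)
z = -5 (z = 5*(-1) = -5)
(z - 125)/(-171 + I(16, -10)) = (-5 - 125)/(-171 + 8) = -130/(-163) = -130*(-1/163) = 130/163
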